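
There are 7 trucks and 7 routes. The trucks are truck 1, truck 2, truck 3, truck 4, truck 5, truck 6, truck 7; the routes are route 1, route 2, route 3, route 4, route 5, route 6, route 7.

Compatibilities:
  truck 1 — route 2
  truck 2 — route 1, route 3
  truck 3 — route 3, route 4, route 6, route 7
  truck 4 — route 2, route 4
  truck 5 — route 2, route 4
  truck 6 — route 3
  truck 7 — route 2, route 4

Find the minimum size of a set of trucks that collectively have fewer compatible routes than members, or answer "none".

3

Take S = {truck 1, truck 4, truck 5}. Its neighbourhood is {route 2, route 4}, so |N(S)| = 2 < |S| = 3.
Every subset of size less than 3 has at least as many neighbours as members, so 3 is the minimum.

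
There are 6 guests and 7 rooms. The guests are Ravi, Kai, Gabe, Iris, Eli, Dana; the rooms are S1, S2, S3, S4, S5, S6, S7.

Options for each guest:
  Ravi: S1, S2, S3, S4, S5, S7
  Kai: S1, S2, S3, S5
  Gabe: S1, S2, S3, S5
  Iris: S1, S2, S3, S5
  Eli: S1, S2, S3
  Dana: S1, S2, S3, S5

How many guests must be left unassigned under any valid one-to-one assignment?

For example, pair Ravi–S7, Kai–S5, Gabe–S1, Iris–S3, Eli–S2.
The set {Kai, Gabe, Iris, Eli, Dana} has only 4 neighbours ({S1, S2, S3, S5}), so by Hall's theorem at most 5 of the 6 guests can be matched.
That matches 5 of the 6, leaving 1 unmatched; no matching can do better.

1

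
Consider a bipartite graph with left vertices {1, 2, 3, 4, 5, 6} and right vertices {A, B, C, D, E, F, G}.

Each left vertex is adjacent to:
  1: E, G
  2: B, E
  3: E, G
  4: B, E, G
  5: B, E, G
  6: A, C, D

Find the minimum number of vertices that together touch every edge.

{6, B, E, G} is a vertex cover of size 4: every edge has an endpoint in this set.
No smaller cover exists because 1–G, 2–B, 3–E, 6–C is a matching of size 4, and a cover must include an endpoint of each of these disjoint edges (König's theorem).

4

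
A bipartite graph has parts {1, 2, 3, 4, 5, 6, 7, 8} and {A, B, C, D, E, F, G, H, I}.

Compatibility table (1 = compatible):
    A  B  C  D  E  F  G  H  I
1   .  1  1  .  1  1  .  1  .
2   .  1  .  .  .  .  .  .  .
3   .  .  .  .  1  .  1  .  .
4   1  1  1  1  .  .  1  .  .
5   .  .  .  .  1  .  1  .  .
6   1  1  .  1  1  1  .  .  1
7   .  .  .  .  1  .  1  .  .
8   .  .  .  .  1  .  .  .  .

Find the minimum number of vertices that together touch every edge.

6

The 6 edges 1–H, 2–B, 3–G, 4–D, 5–E, 6–A form a matching, so any vertex cover needs at least 6 vertices (one per matched edge).
Conversely {1, 2, 4, 6, E, G} meets every edge and has exactly 6 vertices, so 6 is optimal.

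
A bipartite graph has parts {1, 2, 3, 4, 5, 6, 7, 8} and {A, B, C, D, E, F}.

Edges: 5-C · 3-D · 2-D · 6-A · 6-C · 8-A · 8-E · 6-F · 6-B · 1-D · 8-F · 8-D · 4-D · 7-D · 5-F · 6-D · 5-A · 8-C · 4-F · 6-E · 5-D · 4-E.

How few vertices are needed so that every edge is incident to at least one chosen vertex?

The 5 edges 1–D, 4–F, 5–C, 6–E, 8–A form a matching, so any vertex cover needs at least 5 vertices (one per matched edge).
Conversely {4, 5, 6, 8, D} meets every edge and has exactly 5 vertices, so 5 is optimal.

5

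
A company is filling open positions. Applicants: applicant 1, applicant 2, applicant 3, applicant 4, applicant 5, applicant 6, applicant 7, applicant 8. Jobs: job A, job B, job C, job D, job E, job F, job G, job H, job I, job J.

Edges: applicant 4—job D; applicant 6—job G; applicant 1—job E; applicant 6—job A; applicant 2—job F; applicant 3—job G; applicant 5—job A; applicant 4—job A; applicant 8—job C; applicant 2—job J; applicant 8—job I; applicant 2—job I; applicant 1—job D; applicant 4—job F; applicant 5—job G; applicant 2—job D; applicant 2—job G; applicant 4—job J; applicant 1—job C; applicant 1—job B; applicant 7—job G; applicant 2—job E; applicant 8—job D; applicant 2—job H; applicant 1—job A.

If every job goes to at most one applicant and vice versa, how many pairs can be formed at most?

One maximum matching: applicant 1-job D, applicant 2-job J, applicant 3-job G, applicant 4-job F, applicant 5-job A, applicant 8-job I.
The set {applicant 3, applicant 5, applicant 6, applicant 7} has only 2 neighbours ({job A, job G}), so by Hall's theorem at most 6 of the 8 applicants can be matched.

6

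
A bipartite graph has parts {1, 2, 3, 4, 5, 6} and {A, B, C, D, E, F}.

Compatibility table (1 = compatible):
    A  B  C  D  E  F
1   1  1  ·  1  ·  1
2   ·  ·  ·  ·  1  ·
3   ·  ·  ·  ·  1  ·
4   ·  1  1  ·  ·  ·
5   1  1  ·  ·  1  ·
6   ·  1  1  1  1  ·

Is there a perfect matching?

The set {2, 3} has only 1 neighbour ({E}), so by Hall's theorem at most 5 of the 6 left vertices can be matched.
Hence no matching covers every left vertex.

No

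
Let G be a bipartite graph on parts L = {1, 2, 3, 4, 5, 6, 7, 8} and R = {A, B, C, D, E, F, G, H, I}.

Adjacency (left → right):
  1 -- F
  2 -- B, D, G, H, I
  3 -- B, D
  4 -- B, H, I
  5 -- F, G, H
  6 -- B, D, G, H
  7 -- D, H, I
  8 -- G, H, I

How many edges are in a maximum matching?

6

One maximum matching: 1-F, 2-I, 3-D, 4-H, 5-G, 6-B.
The set {1, 2, 3, 4, 5, 6, 7, 8} has only 6 neighbours ({B, D, F, G, H, I}), so by Hall's theorem at most 6 of the 8 left vertices can be matched.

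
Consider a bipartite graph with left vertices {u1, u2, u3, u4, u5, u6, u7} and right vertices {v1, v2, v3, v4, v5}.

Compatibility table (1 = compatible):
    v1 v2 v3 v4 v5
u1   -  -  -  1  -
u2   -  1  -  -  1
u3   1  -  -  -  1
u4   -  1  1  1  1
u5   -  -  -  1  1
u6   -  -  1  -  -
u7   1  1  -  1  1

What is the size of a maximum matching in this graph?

5

For example, pair u1→v4, u2→v2, u3→v1, u4→v3, u5→v5.
The set {u1, u2, u3, u4, u5, u6, u7} has only 5 neighbours ({v1, v2, v3, v4, v5}), so by Hall's theorem at most 5 of the 7 left vertices can be matched.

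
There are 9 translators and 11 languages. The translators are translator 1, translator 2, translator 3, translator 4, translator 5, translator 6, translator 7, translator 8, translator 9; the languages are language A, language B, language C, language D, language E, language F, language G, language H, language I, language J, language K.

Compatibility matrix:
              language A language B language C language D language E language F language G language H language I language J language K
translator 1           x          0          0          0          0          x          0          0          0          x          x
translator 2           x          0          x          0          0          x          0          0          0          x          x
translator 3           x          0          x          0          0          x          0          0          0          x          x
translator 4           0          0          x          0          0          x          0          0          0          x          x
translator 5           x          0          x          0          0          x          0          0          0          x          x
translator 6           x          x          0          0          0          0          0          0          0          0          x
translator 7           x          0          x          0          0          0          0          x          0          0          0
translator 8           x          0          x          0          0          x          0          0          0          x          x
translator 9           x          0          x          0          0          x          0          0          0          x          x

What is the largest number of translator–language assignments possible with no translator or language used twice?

7

For example, pair translator 1–language A, translator 2–language J, translator 3–language C, translator 4–language K, translator 5–language F, translator 6–language B, translator 7–language H.
The set {translator 1, translator 2, translator 3, translator 4, translator 5, translator 8, translator 9} has only 5 neighbours ({language A, language C, language F, language J, language K}), so by Hall's theorem at most 7 of the 9 translators can be matched.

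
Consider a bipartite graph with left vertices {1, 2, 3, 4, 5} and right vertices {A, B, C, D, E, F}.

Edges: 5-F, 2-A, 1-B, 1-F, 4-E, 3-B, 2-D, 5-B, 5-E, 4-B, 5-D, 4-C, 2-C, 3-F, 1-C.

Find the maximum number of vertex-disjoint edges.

One maximum matching: 1→C, 2→D, 3→F, 4→E, 5→B.
All 5 left vertices are matched, so no larger matching exists.

5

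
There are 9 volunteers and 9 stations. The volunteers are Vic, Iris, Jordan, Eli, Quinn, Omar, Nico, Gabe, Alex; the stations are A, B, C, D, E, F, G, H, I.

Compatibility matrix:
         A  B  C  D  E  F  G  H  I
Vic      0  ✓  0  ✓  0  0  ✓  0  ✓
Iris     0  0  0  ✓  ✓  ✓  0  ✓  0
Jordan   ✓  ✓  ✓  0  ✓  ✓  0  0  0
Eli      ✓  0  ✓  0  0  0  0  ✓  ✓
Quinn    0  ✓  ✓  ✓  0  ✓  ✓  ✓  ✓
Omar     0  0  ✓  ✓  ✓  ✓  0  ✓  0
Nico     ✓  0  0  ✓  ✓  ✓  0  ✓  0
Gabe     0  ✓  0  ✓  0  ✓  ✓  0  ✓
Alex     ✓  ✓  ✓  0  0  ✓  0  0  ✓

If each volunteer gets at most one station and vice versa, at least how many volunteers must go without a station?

For example, pair Vic→I, Iris→D, Jordan→E, Eli→C, Quinn→G, Omar→H, Nico→F, Gabe→B, Alex→A.
All 9 volunteers are matched, so no larger matching exists.
That matches 9 of the 9, leaving 0 unmatched; no matching can do better.

0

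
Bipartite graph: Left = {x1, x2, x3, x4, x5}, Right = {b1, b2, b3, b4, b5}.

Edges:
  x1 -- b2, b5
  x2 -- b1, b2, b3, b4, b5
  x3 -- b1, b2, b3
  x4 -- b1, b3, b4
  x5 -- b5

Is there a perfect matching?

A valid assignment of size 5: x1-b2, x2-b1, x3-b3, x4-b4, x5-b5.
All 5 left vertices are covered.

Yes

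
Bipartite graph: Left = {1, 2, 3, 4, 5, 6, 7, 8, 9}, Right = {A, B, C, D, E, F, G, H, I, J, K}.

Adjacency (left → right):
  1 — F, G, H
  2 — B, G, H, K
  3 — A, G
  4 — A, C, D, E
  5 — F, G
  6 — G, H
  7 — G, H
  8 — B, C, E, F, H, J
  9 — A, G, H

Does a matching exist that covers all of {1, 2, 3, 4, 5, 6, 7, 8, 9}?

No

The set {1, 3, 5, 6, 7, 9} has only 4 neighbours ({A, F, G, H}), so by Hall's theorem at most 7 of the 9 left vertices can be matched.
Hence no matching covers every left vertex.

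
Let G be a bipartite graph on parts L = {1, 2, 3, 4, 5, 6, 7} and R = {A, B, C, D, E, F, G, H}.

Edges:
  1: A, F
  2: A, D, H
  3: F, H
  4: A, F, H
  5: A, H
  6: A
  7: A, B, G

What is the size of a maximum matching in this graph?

A valid assignment of size 5: 1-A, 2-D, 3-H, 4-F, 7-B.
The set {1, 3, 4, 5, 6} has only 3 neighbours ({A, F, H}), so by Hall's theorem at most 5 of the 7 left vertices can be matched.

5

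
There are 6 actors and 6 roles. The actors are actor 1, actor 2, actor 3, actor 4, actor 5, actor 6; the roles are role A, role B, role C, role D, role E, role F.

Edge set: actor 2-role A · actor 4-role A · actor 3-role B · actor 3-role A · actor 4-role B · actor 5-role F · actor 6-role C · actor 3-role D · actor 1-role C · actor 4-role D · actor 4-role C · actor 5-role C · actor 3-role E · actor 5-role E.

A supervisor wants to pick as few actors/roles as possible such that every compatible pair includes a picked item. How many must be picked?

A maximum matching has 5 edges (e.g. actor 1–role C, actor 2–role A, actor 3–role D, actor 4–role B, actor 5–role F).
By König's theorem the minimum vertex cover has the same size. One such cover is {actor 2, actor 3, actor 4, actor 5, role C}.

5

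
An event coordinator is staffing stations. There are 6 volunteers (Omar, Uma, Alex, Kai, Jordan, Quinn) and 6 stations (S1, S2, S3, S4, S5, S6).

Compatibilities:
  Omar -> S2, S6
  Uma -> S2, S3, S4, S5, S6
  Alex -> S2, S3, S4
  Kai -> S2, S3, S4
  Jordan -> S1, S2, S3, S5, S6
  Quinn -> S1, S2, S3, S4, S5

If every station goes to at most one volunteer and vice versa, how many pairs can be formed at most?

A valid assignment of size 6: Omar→S6, Uma→S5, Alex→S3, Kai→S4, Jordan→S1, Quinn→S2.
All 6 volunteers are matched, so no larger matching exists.

6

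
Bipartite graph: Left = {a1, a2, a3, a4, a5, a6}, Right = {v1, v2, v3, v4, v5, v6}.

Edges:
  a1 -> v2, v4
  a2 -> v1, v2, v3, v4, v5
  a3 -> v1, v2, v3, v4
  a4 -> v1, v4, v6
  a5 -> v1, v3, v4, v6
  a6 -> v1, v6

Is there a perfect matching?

One maximum matching: a1→v2, a2→v5, a3→v3, a4→v4, a5→v1, a6→v6.
All 6 left vertices are covered.

Yes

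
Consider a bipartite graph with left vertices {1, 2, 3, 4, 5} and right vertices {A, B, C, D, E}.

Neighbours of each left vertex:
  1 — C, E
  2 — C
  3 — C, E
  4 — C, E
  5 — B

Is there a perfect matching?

No

The set {1, 2, 3, 4} has only 2 neighbours ({C, E}), so by Hall's theorem at most 3 of the 5 left vertices can be matched.
Hence no matching covers every left vertex.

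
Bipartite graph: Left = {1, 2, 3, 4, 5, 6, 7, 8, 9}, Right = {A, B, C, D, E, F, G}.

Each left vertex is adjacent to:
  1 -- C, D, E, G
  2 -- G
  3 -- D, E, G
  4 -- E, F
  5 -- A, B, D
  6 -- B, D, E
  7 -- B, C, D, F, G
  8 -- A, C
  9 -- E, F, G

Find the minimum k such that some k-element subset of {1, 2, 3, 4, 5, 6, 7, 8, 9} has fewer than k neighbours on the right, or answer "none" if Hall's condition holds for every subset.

7

Take S = {1, 2, 3, 4, 6, 7, 9}. Its neighbourhood is {B, C, D, E, F, G}, so |N(S)| = 6 < |S| = 7.
Every subset of size less than 7 has at least as many neighbours as members, so 7 is the minimum.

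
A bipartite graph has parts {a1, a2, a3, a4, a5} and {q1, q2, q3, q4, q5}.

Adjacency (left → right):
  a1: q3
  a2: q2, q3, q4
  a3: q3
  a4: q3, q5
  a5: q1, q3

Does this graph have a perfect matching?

No

The set {a1, a3} has only 1 neighbour ({q3}), so by Hall's theorem at most 4 of the 5 left vertices can be matched.
Hence no matching covers every left vertex.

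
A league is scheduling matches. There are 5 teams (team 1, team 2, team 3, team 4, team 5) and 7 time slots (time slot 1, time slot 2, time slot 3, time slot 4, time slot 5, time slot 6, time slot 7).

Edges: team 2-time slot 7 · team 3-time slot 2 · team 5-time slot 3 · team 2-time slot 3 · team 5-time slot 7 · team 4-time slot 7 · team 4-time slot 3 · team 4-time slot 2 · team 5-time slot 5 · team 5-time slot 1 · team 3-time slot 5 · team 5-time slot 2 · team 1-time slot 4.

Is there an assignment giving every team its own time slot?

Yes

A valid assignment of size 5: team 1-time slot 4, team 2-time slot 7, team 3-time slot 2, team 4-time slot 3, team 5-time slot 5.
All 5 teams are covered.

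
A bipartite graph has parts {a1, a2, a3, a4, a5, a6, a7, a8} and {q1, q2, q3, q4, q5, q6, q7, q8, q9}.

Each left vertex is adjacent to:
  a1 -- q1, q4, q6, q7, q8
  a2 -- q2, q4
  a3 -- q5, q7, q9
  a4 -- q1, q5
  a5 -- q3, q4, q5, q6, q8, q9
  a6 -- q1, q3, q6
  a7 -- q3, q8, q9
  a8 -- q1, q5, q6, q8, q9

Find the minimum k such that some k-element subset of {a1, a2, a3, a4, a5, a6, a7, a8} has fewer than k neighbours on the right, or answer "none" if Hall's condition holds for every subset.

none

A matching saturating every left vertex exists, for instance a1→q4, a2→q2, a3→q7, a4→q5, a5→q6, a6→q3, a7→q8, a8→q9.
By Hall's marriage theorem, this means |N(S)| ≥ |S| for every subset S, so no violating subset exists.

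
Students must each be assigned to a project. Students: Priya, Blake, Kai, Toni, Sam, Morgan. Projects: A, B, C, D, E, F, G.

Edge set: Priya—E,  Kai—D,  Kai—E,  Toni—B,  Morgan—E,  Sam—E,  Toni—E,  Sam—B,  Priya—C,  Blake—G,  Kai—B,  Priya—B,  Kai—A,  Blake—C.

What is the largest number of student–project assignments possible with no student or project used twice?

5

For example, pair Priya→C, Blake→G, Kai→D, Toni→E, Sam→B.
The set {Toni, Sam, Morgan} has only 2 neighbours ({B, E}), so by Hall's theorem at most 5 of the 6 students can be matched.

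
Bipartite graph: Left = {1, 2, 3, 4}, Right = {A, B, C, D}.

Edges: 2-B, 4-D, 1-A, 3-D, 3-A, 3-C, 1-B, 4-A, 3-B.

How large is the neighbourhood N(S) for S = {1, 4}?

3

The union of neighbours of {1, 4} is {A, B, D}, which has 3 elements.
Since |N(S)| = 3 ≥ |S| = 2, Hall's condition holds for this subset.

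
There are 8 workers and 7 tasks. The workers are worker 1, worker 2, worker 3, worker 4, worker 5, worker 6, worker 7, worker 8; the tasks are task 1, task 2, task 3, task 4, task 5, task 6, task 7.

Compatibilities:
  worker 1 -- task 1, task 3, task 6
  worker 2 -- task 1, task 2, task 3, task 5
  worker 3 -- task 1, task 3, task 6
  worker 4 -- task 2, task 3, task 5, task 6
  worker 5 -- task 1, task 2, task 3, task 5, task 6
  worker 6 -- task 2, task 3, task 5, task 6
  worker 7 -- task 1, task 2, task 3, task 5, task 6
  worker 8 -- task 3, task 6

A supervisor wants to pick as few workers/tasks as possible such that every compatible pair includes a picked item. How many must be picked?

The 5 edges worker 1–task 6, worker 2–task 2, worker 3–task 3, worker 4–task 5, worker 5–task 1 form a matching, so any vertex cover needs at least 5 vertices (one per matched edge).
Conversely {task 1, task 2, task 3, task 5, task 6} meets every edge and has exactly 5 vertices, so 5 is optimal.

5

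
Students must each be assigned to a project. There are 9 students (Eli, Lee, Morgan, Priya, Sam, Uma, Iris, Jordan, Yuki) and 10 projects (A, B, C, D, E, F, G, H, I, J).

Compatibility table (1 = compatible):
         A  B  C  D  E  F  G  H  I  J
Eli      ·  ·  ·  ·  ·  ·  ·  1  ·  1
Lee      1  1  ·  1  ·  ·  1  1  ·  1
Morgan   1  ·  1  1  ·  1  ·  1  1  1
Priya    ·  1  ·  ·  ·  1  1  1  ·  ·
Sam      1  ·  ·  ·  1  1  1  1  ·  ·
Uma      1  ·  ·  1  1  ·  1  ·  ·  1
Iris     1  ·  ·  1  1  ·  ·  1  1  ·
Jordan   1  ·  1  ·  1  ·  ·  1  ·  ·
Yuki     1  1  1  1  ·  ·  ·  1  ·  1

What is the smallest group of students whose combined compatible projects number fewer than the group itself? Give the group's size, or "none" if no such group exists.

A matching saturating every student exists, for instance Eli→H, Lee→A, Morgan→F, Priya→B, Sam→E, Uma→G, Iris→D, Jordan→C, Yuki→J.
By Hall's marriage theorem, this means |N(S)| ≥ |S| for every subset S, so no violating subset exists.

none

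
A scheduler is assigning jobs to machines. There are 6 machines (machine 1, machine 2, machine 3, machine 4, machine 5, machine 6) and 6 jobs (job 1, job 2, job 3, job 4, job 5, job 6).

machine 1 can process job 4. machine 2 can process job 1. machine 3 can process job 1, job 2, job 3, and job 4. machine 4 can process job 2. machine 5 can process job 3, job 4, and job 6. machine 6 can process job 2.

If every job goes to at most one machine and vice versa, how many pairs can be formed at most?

5

A valid assignment of size 5: machine 1–job 4, machine 2–job 1, machine 3–job 3, machine 4–job 2, machine 5–job 6.
The set {machine 4, machine 6} has only 1 neighbour ({job 2}), so by Hall's theorem at most 5 of the 6 machines can be matched.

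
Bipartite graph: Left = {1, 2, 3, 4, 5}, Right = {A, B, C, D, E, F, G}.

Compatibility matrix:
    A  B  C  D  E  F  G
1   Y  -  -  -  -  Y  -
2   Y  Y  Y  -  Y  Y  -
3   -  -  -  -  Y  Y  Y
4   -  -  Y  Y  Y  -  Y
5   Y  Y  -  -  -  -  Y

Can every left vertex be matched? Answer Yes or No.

Yes

One maximum matching: 1→F, 2→A, 3→G, 4→E, 5→B.
Every left vertex is matched, so this matching saturates all of them.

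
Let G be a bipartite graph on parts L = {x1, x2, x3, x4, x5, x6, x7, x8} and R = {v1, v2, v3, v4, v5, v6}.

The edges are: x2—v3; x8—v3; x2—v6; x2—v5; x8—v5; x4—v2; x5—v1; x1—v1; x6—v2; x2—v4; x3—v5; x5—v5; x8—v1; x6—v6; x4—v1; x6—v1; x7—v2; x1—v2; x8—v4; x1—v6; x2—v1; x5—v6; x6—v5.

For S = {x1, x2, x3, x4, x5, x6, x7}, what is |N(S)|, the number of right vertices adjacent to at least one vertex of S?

6

The union of neighbours of {x1, x2, x3, x4, x5, x6, x7} is {v1, v2, v3, v4, v5, v6}, which has 6 elements.
Since |N(S)| = 6 < |S| = 7, Hall's condition fails for this subset.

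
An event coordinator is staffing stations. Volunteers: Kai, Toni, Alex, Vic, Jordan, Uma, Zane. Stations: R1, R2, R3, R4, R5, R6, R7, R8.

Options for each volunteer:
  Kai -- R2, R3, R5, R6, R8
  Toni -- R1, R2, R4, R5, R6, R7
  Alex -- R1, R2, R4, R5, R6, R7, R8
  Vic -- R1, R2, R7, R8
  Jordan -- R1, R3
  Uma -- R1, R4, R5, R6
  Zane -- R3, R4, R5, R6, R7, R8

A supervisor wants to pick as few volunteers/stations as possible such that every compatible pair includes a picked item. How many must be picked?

The 7 edges Kai–R3, Toni–R2, Alex–R4, Vic–R7, Jordan–R1, Uma–R5, Zane–R6 form a matching, so any vertex cover needs at least 7 vertices (one per matched edge).
Conversely {Kai, Toni, Alex, Vic, Jordan, Uma, Zane} meets every edge and has exactly 7 vertices, so 7 is optimal.

7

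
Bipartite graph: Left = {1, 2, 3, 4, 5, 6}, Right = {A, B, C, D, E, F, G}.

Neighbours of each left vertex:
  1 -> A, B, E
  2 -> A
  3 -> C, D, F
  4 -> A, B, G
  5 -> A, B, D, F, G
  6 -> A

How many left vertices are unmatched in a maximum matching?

1

One maximum matching: 1-E, 2-A, 3-F, 4-B, 5-G.
The set {2, 6} has only 1 neighbour ({A}), so by Hall's theorem at most 5 of the 6 left vertices can be matched.
That matches 5 of the 6, leaving 1 unmatched; no matching can do better.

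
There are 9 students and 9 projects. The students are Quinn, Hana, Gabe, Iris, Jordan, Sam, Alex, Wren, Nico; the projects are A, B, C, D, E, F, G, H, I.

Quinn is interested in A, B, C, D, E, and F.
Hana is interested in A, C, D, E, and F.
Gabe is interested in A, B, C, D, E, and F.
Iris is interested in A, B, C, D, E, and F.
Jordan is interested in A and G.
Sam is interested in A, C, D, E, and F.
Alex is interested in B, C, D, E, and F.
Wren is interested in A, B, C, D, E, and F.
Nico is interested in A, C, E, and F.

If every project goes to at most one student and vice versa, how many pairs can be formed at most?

For example, pair Quinn→B, Hana→C, Gabe→D, Iris→A, Jordan→G, Sam→F, Alex→E.
The set {Quinn, Hana, Gabe, Iris, Sam, Alex, Wren, Nico} has only 6 neighbours ({A, B, C, D, E, F}), so by Hall's theorem at most 7 of the 9 students can be matched.

7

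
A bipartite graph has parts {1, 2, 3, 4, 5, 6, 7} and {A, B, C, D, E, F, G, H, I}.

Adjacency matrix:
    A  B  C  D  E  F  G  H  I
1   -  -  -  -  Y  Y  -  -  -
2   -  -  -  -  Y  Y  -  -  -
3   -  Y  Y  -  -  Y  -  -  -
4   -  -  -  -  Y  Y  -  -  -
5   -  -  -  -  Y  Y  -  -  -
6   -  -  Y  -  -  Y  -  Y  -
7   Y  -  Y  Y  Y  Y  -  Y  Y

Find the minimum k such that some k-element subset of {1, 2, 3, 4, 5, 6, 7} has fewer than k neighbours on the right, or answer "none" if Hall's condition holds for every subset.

Take S = {1, 2, 4}. Its neighbourhood is {E, F}, so |N(S)| = 2 < |S| = 3.
Every subset of size less than 3 has at least as many neighbours as members, so 3 is the minimum.

3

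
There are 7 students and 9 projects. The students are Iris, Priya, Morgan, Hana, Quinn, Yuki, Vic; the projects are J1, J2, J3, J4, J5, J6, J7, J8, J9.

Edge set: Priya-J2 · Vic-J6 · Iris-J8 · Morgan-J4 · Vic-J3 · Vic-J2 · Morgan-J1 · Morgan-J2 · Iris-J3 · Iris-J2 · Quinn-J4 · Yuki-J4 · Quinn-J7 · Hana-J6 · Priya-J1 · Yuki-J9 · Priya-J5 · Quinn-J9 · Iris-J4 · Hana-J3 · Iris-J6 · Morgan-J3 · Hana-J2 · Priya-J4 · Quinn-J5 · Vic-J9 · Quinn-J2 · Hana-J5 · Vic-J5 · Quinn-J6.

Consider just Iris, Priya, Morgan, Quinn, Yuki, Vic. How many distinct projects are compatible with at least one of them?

9

The union of neighbours of {Iris, Priya, Morgan, Quinn, Yuki, Vic} is {J1, J2, J3, J4, J5, J6, J7, J8, J9}, which has 9 elements.
Since |N(S)| = 9 ≥ |S| = 6, Hall's condition holds for this subset.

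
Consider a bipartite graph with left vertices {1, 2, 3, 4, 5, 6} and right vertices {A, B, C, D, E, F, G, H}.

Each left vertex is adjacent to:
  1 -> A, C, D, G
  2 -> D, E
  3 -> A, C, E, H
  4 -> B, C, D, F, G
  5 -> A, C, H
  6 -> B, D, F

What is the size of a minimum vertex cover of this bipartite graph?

{1, 2, 3, 4, 5, 6} is a vertex cover of size 6: every edge has an endpoint in this set.
No smaller cover exists because 1–C, 2–D, 3–E, 4–G, 5–H, 6–B is a matching of size 6, and a cover must include an endpoint of each of these disjoint edges (König's theorem).

6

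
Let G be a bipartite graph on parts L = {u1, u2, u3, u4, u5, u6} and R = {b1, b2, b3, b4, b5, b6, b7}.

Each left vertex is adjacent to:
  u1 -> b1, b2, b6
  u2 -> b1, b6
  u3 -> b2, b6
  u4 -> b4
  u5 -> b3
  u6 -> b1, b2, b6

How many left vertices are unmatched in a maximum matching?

A valid assignment of size 5: u1-b2, u2-b1, u3-b6, u4-b4, u5-b3.
The set {u1, u2, u3, u6} has only 3 neighbours ({b1, b2, b6}), so by Hall's theorem at most 5 of the 6 left vertices can be matched.
That matches 5 of the 6, leaving 1 unmatched; no matching can do better.

1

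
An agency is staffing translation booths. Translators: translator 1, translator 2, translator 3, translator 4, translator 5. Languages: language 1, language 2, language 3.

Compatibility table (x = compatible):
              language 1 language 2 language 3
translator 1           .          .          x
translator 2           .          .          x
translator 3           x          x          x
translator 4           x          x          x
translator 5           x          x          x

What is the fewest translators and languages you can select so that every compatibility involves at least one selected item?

3

A maximum matching has 3 edges (e.g. translator 1–language 3, translator 3–language 1, translator 4–language 2).
By König's theorem the minimum vertex cover has the same size. One such cover is {language 1, language 2, language 3}.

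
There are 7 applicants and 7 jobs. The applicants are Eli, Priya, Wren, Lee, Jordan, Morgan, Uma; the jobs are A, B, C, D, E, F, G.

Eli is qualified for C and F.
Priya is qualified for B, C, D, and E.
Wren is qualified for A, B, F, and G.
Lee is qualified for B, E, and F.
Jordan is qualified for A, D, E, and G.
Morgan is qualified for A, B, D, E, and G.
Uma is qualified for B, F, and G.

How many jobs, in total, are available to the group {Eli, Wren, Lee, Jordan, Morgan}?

The union of neighbours of {Eli, Wren, Lee, Jordan, Morgan} is {A, B, C, D, E, F, G}, which has 7 elements.
Since |N(S)| = 7 ≥ |S| = 5, Hall's condition holds for this subset.

7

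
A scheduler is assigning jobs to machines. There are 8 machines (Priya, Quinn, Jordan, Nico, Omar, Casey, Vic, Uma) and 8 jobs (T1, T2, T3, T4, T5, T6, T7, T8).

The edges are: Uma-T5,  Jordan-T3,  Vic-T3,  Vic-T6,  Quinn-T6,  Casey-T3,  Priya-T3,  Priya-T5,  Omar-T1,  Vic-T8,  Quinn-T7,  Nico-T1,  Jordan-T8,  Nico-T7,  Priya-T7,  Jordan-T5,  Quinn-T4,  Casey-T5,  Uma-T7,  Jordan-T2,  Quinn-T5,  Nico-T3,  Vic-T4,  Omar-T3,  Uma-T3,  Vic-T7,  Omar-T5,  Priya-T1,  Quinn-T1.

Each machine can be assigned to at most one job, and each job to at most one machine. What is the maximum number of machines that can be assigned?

7

A valid assignment of size 7: Priya→T3, Quinn→T6, Jordan→T8, Nico→T7, Omar→T1, Casey→T5, Vic→T4.
The set {Priya, Nico, Omar, Casey, Uma} has only 4 neighbours ({T1, T3, T5, T7}), so by Hall's theorem at most 7 of the 8 machines can be matched.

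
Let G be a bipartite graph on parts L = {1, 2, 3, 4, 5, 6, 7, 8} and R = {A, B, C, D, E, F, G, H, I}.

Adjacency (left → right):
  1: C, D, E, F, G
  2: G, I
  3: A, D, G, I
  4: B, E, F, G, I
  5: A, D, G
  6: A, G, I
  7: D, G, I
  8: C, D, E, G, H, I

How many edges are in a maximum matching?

A valid assignment of size 7: 1–F, 2–G, 3–A, 4–B, 5–D, 6–I, 8–E.
The set {2, 3, 5, 6, 7} has only 4 neighbours ({A, D, G, I}), so by Hall's theorem at most 7 of the 8 left vertices can be matched.

7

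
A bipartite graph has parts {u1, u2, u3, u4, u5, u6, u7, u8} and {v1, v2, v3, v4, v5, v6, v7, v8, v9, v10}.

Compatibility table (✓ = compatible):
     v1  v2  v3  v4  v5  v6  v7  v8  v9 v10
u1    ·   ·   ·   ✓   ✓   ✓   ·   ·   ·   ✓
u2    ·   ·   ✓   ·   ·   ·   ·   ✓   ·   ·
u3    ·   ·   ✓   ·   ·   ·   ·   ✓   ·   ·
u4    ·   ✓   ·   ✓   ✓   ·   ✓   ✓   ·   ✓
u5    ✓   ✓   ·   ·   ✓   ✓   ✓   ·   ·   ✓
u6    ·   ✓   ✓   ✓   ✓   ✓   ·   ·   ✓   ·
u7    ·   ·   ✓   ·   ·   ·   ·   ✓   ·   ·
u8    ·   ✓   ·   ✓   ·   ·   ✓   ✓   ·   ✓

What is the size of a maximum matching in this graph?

7

For example, pair u1→v4, u2→v8, u3→v3, u4→v2, u5→v1, u6→v6, u8→v10.
The set {u2, u3, u7} has only 2 neighbours ({v3, v8}), so by Hall's theorem at most 7 of the 8 left vertices can be matched.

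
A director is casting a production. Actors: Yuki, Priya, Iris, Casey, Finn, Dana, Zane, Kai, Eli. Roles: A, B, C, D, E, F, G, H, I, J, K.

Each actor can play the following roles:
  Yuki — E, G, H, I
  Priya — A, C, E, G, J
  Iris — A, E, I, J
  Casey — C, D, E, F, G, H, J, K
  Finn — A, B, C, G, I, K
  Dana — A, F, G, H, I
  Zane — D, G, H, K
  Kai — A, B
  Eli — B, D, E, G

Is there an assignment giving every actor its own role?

Yes

A valid assignment of size 9: Yuki→H, Priya→E, Iris→I, Casey→J, Finn→K, Dana→G, Zane→D, Kai→A, Eli→B.
All 9 actors are covered.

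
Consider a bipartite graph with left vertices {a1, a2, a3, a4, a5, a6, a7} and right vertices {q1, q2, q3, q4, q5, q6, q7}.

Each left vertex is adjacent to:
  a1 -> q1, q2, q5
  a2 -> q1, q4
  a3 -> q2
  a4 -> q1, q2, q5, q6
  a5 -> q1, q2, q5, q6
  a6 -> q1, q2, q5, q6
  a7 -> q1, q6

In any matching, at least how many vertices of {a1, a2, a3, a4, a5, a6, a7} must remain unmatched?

A valid assignment of size 5: a1–q1, a2–q4, a3–q2, a4–q5, a5–q6.
The set {a1, a3, a4, a5, a6, a7} has only 4 neighbours ({q1, q2, q5, q6}), so by Hall's theorem at most 5 of the 7 left vertices can be matched.
That matches 5 of the 7, leaving 2 unmatched; no matching can do better.

2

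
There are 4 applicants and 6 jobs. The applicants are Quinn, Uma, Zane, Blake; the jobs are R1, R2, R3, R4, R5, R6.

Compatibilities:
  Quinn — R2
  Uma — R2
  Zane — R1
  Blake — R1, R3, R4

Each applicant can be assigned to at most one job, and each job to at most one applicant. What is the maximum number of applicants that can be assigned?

3

One maximum matching: Quinn–R2, Zane–R1, Blake–R4.
The set {Quinn, Uma} has only 1 neighbour ({R2}), so by Hall's theorem at most 3 of the 4 applicants can be matched.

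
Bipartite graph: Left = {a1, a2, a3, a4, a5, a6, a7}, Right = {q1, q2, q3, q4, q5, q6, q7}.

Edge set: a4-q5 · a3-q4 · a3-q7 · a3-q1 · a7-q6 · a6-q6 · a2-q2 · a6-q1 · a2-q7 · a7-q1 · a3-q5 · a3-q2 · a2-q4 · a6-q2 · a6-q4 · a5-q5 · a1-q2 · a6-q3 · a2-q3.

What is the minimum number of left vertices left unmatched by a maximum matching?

1

For example, pair a1–q2, a2–q3, a3–q7, a4–q5, a6–q4, a7–q6.
The set {a4, a5} has only 1 neighbour ({q5}), so by Hall's theorem at most 6 of the 7 left vertices can be matched.
That matches 6 of the 7, leaving 1 unmatched; no matching can do better.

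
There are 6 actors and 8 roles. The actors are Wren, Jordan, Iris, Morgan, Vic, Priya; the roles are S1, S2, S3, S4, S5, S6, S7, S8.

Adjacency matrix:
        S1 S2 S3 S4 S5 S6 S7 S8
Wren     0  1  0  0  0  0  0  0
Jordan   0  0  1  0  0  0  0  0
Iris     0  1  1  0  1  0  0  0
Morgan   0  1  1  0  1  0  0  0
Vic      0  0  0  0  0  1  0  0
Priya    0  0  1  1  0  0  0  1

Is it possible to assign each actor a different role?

No

The set {Wren, Jordan, Iris, Morgan} has only 3 neighbours ({S2, S3, S5}), so by Hall's theorem at most 5 of the 6 actors can be matched.
Hence no matching covers every actor.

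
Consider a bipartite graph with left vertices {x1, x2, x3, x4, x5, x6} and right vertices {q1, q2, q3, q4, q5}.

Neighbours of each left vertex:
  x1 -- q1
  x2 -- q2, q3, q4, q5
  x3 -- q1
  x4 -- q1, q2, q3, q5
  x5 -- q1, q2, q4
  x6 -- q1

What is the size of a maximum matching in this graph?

One maximum matching: x1-q1, x2-q4, x4-q5, x5-q2.
The set {x1, x3, x6} has only 1 neighbour ({q1}), so by Hall's theorem at most 4 of the 6 left vertices can be matched.

4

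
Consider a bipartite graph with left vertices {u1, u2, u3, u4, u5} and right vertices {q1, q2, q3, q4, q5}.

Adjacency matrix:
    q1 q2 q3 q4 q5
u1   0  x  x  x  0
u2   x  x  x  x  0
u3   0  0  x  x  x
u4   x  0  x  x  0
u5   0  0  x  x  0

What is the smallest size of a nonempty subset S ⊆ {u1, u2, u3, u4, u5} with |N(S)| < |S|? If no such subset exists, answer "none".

A matching saturating every left vertex exists, for instance u1→q2, u2→q1, u3→q5, u4→q3, u5→q4.
By Hall's marriage theorem, this means |N(S)| ≥ |S| for every subset S, so no violating subset exists.

none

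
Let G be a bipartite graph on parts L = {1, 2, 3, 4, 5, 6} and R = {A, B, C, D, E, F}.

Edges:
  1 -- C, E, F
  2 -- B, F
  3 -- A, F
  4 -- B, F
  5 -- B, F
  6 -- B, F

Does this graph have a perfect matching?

The set {2, 4, 5, 6} has only 2 neighbours ({B, F}), so by Hall's theorem at most 4 of the 6 left vertices can be matched.
Hence no matching covers every left vertex.

No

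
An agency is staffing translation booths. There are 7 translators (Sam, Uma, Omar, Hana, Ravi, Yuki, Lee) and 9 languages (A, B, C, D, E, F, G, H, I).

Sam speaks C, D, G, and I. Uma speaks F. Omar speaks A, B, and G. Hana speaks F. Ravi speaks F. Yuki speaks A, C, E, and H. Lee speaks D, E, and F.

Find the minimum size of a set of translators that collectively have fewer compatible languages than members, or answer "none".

2

Take S = {Uma, Hana}. Its neighbourhood is {F}, so |N(S)| = 1 < |S| = 2.
No single vertex violates Hall's condition since each has at least one neighbour, so 2 is the minimum.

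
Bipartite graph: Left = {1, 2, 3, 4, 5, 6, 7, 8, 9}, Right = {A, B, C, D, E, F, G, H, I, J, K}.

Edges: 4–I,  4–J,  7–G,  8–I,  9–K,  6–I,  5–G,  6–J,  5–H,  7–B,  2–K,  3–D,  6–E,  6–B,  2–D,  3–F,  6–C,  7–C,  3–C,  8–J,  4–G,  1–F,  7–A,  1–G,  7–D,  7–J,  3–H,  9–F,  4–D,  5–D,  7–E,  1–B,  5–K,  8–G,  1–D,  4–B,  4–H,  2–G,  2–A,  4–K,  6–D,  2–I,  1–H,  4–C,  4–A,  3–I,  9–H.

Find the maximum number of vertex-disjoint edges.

9

One maximum matching: 1–G, 2–K, 3–H, 4–A, 5–D, 6–E, 7–J, 8–I, 9–F.
This saturates every left vertex, so 9 is the maximum.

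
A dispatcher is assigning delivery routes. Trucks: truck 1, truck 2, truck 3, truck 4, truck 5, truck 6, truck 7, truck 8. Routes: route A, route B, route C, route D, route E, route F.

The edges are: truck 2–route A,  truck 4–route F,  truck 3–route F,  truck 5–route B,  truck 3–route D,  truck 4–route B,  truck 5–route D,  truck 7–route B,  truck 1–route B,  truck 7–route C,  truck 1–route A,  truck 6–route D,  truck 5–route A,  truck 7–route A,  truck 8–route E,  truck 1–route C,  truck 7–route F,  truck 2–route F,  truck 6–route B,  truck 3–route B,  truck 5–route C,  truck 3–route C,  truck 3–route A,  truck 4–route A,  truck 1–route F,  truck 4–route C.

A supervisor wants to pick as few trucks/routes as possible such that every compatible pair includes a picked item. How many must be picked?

6

A maximum matching has 6 edges (e.g. truck 1–route C, truck 2–route A, truck 3–route D, truck 4–route F, truck 5–route B, truck 8–route E).
By König's theorem the minimum vertex cover has the same size. One such cover is {truck 8, route A, route B, route C, route D, route F}.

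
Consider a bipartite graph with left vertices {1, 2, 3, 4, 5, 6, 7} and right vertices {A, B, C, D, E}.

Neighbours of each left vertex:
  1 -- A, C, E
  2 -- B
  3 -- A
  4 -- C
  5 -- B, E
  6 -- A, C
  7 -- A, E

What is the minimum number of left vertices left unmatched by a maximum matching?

A valid assignment of size 4: 1→E, 2→B, 3→A, 4→C.
The set {1, 2, 3, 4, 5, 6, 7} has only 4 neighbours ({A, B, C, E}), so by Hall's theorem at most 4 of the 7 left vertices can be matched.
That matches 4 of the 7, leaving 3 unmatched; no matching can do better.

3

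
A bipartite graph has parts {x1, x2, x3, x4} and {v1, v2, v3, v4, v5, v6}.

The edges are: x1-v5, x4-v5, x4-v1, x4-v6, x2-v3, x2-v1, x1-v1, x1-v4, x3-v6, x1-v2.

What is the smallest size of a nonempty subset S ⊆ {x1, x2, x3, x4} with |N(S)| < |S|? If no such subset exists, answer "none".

none

A matching saturating every left vertex exists, for instance x1→v2, x2→v3, x3→v6, x4→v1.
By Hall's marriage theorem, this means |N(S)| ≥ |S| for every subset S, so no violating subset exists.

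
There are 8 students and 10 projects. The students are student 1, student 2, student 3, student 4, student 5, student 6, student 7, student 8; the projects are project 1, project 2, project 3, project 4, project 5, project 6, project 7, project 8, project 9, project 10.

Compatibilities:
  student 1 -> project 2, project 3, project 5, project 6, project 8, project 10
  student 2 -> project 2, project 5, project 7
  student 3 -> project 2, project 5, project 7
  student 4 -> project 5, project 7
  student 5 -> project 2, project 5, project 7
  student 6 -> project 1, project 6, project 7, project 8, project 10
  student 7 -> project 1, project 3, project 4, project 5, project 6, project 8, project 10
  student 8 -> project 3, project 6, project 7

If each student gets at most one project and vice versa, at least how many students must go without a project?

1

A valid assignment of size 7: student 1-project 6, student 2-project 5, student 3-project 2, student 4-project 7, student 6-project 8, student 7-project 10, student 8-project 3.
The set {student 2, student 3, student 4, student 5} has only 3 neighbours ({project 2, project 5, project 7}), so by Hall's theorem at most 7 of the 8 students can be matched.
That matches 7 of the 8, leaving 1 unmatched; no matching can do better.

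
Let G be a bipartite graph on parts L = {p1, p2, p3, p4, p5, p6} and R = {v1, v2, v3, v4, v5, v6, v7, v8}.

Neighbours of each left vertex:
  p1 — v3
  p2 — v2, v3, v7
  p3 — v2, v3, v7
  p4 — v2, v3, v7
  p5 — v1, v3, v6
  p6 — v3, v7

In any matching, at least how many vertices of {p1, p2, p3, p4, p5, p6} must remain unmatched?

One maximum matching: p1-v3, p2-v7, p3-v2, p5-v6.
The set {p1, p2, p3, p4, p6} has only 3 neighbours ({v2, v3, v7}), so by Hall's theorem at most 4 of the 6 left vertices can be matched.
That matches 4 of the 6, leaving 2 unmatched; no matching can do better.

2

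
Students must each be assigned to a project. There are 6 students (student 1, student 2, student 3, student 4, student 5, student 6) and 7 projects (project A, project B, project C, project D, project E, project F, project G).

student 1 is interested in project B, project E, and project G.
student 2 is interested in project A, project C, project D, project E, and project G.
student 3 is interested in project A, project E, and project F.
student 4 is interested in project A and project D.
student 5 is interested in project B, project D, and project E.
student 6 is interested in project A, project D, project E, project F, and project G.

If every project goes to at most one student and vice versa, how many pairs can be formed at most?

For example, pair student 1-project E, student 2-project C, student 3-project A, student 4-project D, student 5-project B, student 6-project G.
This saturates every student, so 6 is the maximum.

6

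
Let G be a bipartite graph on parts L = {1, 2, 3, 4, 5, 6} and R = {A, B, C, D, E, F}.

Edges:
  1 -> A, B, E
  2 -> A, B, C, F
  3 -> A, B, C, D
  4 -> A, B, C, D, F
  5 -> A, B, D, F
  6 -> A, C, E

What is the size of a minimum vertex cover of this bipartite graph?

{1, 2, 3, 4, 5, 6} is a vertex cover of size 6: every edge has an endpoint in this set.
No smaller cover exists because 1–B, 2–C, 3–D, 4–A, 5–F, 6–E is a matching of size 6, and a cover must include an endpoint of each of these disjoint edges (König's theorem).

6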